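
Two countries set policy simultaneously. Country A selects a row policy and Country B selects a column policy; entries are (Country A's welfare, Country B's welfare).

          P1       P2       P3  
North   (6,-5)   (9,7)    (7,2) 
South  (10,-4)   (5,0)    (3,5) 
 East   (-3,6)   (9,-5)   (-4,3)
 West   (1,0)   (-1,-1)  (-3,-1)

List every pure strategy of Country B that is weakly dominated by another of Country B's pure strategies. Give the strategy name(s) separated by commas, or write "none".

none

P1: no other strategy beats it everywhere (P2 at East (6>-5); P3 at East (6>3)).
Nothing dominates P2: P1 at North (7>-5); P3 at North (7>2).
P3 is not dominated — it holds its own against P1 at North (2>-5); P2 at South (5>0).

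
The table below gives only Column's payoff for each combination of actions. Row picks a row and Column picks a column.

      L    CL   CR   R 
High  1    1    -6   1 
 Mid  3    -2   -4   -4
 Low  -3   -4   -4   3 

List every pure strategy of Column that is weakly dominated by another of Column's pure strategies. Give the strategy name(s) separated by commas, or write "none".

Nothing dominates L: CL at Mid (3>-2); CR at High (1>-6); R at Mid (3>-4).
L weakly dominates CL — High: 1=1, Mid: 3>-2, Low: -3>-4.
CR: dominated, since L does at least as well everywhere (High: 1>-6, Mid: 3>-4, Low: -3>-4).
Nothing dominates R: L at Low (3>-3); CL at Low (3>-4); CR at High (1>-6).

CL, CR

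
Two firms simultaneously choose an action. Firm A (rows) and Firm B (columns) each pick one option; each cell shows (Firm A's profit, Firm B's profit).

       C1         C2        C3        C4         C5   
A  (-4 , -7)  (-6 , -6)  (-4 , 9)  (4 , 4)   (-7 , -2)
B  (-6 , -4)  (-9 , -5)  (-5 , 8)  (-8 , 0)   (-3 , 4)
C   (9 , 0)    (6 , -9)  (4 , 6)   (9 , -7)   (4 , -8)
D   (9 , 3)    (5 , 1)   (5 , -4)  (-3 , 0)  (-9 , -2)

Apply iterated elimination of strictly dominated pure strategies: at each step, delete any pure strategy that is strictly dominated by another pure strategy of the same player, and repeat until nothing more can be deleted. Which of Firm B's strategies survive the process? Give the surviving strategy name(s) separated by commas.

C1, C3

Row A is eliminated: C beats it against every remaining column (C1: 9>-4, C2: 6>-6, C3: 4>-4, C4: 9>4, C5: 4>-7).
Firm A's strategy B is strictly dominated by C (C1: 9>-6, C2: 6>-9, C3: 4>-5, C4: 9>-8, C5: 4>-3) and is removed.
Firm B's strategy C2 is strictly dominated by C1 (C: 0>-9, D: 3>1) and is removed.
Firm B's strategy C4 is strictly dominated by C1 (C: 0>-7, D: 3>0) and is removed.
For Firm B, C1 strictly dominates C5 on the remaining rows (C: 0>-8, D: 3>-2); eliminate C5.
Among the remaining strategies, none is strictly dominated by another pure strategy of the same player, so the elimination stops.
Surviving strategies — Firm A: {C, D}; Firm B: {C1, C3}.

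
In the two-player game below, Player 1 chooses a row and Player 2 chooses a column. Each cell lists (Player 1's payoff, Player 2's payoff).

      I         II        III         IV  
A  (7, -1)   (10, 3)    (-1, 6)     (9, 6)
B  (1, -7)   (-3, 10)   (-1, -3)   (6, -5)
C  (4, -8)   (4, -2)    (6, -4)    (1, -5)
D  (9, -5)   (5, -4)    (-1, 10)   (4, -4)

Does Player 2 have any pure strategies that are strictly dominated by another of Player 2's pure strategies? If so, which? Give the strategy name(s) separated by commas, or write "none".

II strictly dominates I — A: 3>-1, B: 10>-7, C: -2>-8, D: -4>-5.
II is not dominated — it holds its own against I at A (3>-1); III at B (10>-3); IV at B (10>-5).
Nothing dominates III: I at A (6>-1); II at A (6>3); IV at A (6=6).
Nothing dominates IV: I at A (6>-1); II at A (6>3); III at A (6=6).

I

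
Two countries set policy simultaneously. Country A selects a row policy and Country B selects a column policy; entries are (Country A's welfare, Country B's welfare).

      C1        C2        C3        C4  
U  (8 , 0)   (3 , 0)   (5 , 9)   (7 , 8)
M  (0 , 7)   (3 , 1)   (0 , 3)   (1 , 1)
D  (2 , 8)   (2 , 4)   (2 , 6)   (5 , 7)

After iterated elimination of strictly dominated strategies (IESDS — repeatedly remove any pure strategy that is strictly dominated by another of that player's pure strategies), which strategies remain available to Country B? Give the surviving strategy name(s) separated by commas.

C3

For Country A, U strictly dominates D on the remaining columns (C1: 8>2, C2: 3>2, C3: 5>2, C4: 7>5); eliminate D.
For Country B, C3 strictly dominates C2 on the remaining rows (U: 9>0, M: 3>1); eliminate C2.
Country A's strategy M is strictly dominated by U (C1: 8>0, C3: 5>0, C4: 7>1) and is removed.
Column C1 is eliminated: C3 beats it against every remaining row (U: 9>0).
Column C4 is eliminated: C3 beats it against every remaining row (U: 9>8).
Among the remaining strategies, none is strictly dominated by another pure strategy of the same player, so the elimination stops.
Surviving strategies — Country A: {U}; Country B: {C3}.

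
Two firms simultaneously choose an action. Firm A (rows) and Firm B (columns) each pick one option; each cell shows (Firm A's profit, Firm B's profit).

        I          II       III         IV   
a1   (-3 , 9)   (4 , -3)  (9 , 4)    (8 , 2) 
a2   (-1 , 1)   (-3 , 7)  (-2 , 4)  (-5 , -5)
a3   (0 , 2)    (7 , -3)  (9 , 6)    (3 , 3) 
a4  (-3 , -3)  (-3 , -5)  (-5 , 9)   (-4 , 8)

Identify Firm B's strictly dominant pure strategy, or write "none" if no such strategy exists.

I fails to dominate II at a2 (1<7).
II fails to dominate I at a1 (-3<9).
III fails to dominate I at a1 (4<9).
IV fails to dominate I at a1 (2<9).
No single strategy dominates all the others.

none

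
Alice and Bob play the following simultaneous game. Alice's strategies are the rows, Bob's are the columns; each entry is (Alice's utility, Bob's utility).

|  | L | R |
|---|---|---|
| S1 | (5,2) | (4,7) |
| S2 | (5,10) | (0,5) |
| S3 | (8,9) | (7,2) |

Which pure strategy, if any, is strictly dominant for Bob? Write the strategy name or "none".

none

L fails to dominate R at S1 (2<7).
R fails to dominate L at S2 (5<10).
No single strategy dominates all the others.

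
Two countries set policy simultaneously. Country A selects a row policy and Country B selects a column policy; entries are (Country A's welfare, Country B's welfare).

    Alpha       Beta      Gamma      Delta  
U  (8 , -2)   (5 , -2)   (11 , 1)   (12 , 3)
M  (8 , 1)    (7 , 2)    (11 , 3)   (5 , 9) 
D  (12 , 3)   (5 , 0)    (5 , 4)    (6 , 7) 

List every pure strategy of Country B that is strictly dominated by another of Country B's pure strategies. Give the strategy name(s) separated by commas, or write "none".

Alpha, Beta, Gamma

Alpha: dominated, since Gamma does at least as well everywhere (U: 1>-2, M: 3>1, D: 4>3).
Gamma strictly dominates Beta — U: 1>-2, M: 3>2, D: 4>0.
Gamma: dominated, since Delta does at least as well everywhere (U: 3>1, M: 9>3, D: 7>4).
Nothing dominates Delta: Alpha at U (3>-2); Beta at U (3>-2); Gamma at U (3>1).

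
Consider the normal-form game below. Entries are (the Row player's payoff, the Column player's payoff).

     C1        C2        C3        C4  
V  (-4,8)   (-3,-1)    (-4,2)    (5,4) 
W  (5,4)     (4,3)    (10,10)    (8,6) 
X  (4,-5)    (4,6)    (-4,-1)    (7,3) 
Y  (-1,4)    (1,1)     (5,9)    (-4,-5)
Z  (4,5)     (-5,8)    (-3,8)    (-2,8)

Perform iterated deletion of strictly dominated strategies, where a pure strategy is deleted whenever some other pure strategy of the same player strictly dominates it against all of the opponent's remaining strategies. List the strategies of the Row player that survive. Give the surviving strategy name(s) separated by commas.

For the Row player, W strictly dominates V on the remaining columns (C1: 5>-4, C2: 4>-3, C3: 10>-4, C4: 8>5); eliminate V.
The Row player's strategy Y is strictly dominated by W (C1: 5>-1, C2: 4>1, C3: 10>5, C4: 8>-4) and is removed.
The Row player's strategy Z is strictly dominated by W (C1: 5>4, C2: 4>-5, C3: 10>-3, C4: 8>-2) and is removed.
The Column player's strategy C1 is strictly dominated by C3 (W: 10>4, X: -1>-5) and is removed.
Among the remaining strategies, none is strictly dominated by another pure strategy of the same player, so the elimination stops.
Surviving strategies — the Row player: {W, X}; the Column player: {C2, C3, C4}.

W, X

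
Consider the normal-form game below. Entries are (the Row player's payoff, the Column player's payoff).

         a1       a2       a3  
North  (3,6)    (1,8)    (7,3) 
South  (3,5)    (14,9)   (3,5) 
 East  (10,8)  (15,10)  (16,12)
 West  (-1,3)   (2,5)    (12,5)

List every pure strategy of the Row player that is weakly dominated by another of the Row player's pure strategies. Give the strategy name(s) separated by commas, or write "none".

East weakly dominates North — a1: 10>3, a2: 15>1, a3: 16>7.
East weakly dominates South — a1: 10>3, a2: 15>14, a3: 16>3.
Nothing dominates East: North at a1 (10>3); South at a1 (10>3); West at a1 (10>-1).
East weakly dominates West — a1: 10>-1, a2: 15>2, a3: 16>12.

North, South, West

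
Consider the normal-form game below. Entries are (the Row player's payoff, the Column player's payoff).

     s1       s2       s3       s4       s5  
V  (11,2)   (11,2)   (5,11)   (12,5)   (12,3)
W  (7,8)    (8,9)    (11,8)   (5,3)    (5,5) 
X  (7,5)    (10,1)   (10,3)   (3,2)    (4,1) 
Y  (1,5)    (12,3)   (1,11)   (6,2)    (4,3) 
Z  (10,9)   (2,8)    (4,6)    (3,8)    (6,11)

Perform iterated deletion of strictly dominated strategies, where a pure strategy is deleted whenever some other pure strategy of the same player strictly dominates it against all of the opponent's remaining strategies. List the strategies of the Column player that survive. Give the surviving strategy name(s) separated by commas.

s1, s2, s3

Row Z is eliminated: V beats it against every remaining column (s1: 11>10, s2: 11>2, s3: 5>4, s4: 12>3, s5: 12>6).
For the Column player, s3 strictly dominates s4 on the remaining rows (V: 11>5, W: 8>3, X: 3>2, Y: 11>2); eliminate s4.
For the Column player, s3 strictly dominates s5 on the remaining rows (V: 11>3, W: 8>5, X: 3>1, Y: 11>3); eliminate s5.
Among the remaining strategies, none is strictly dominated by another pure strategy of the same player, so the elimination stops.
Surviving strategies — the Row player: {V, W, X, Y}; the Column player: {s1, s2, s3}.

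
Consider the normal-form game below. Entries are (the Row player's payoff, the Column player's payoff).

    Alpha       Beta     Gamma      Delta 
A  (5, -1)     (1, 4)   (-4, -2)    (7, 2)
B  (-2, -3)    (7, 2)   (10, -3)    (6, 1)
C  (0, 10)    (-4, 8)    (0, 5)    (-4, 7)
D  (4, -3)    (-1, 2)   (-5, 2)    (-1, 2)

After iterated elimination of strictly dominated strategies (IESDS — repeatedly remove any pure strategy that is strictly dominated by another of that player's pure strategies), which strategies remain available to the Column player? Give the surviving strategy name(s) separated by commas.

The Row player's strategy D is strictly dominated by A (Alpha: 5>4, Beta: 1>-1, Gamma: -4>-5, Delta: 7>-1) and is removed.
Column Gamma is eliminated: Beta beats it against every remaining row (A: 4>-2, B: 2>-3, C: 8>5).
For the Row player, A strictly dominates C on the remaining columns (Alpha: 5>0, Beta: 1>-4, Delta: 7>-4); eliminate C.
Column Alpha is eliminated: Beta beats it against every remaining row (A: 4>-1, B: 2>-3).
For the Column player, Beta strictly dominates Delta on the remaining rows (A: 4>2, B: 2>1); eliminate Delta.
For the Row player, B strictly dominates A on the remaining columns (Beta: 7>1); eliminate A.
Among the remaining strategies, none is strictly dominated by another pure strategy of the same player, so the elimination stops.
Surviving strategies — the Row player: {B}; the Column player: {Beta}.

Beta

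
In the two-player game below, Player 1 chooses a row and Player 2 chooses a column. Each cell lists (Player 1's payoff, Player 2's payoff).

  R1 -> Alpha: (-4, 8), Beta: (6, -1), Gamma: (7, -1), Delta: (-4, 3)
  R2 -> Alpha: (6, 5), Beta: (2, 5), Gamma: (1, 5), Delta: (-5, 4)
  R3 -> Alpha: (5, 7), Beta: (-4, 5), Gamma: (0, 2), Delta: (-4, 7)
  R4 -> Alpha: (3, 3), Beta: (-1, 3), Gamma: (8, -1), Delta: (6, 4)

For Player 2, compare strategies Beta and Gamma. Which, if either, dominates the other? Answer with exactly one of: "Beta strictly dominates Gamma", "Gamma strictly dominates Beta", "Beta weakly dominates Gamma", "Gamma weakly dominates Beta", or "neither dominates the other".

Compare Beta to Gamma across each opponent action: R1: -1=-1, R2: 5=5, R3: 5>2, R4: 3>-1.
Beta is at least as good everywhere and strictly better somewhere (tied only at R1, R2), so Beta weakly but not strictly dominates Gamma.

Beta weakly dominates Gamma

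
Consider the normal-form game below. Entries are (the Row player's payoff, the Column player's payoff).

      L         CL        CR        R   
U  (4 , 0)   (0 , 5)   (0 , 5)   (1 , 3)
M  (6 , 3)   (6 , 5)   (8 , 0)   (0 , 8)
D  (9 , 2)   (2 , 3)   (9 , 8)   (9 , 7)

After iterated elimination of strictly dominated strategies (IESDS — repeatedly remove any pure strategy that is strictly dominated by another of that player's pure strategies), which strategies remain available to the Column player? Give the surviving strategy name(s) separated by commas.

CR

The Row player's strategy U is strictly dominated by D (L: 9>4, CL: 2>0, CR: 9>0, R: 9>1) and is removed.
Column L is eliminated: CL beats it against every remaining row (M: 5>3, D: 3>2).
For the Column player, R strictly dominates CL on the remaining rows (M: 8>5, D: 7>3); eliminate CL.
For the Row player, D strictly dominates M on the remaining columns (CR: 9>8, R: 9>0); eliminate M.
The Column player's strategy R is strictly dominated by CR (D: 8>7) and is removed.
Among the remaining strategies, none is strictly dominated by another pure strategy of the same player, so the elimination stops.
Surviving strategies — the Row player: {D}; the Column player: {CR}.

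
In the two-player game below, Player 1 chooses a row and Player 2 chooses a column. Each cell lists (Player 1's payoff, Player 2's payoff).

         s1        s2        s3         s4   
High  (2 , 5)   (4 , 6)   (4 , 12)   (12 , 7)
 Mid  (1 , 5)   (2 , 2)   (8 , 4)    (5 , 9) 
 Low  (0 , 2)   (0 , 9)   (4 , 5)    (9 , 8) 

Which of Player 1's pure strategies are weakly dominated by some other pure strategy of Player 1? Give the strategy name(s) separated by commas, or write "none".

High: no other strategy beats it everywhere (Mid at s1 (2>1); Low at s1 (2>0)).
Nothing dominates Mid: High at s3 (8>4); Low at s1 (1>0).
Low is weakly dominated by High (s1: 2>0, s2: 4>0, s3: 4=4, s4: 12>9).

Low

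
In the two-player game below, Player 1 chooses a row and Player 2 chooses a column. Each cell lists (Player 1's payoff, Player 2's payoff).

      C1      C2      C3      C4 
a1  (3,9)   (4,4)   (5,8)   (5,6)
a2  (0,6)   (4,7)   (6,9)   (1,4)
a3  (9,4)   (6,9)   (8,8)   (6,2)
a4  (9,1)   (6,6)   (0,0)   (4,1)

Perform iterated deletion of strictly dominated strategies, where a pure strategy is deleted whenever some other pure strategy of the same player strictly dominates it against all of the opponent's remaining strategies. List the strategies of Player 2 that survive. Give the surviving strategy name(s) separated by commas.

C2

Player 1's strategy a1 is strictly dominated by a3 (C1: 9>3, C2: 6>4, C3: 8>5, C4: 6>5) and is removed.
Row a2 is eliminated: a3 beats it against every remaining column (C1: 9>0, C2: 6>4, C3: 8>6, C4: 6>1).
Player 2's strategy C1 is strictly dominated by C2 (a3: 9>4, a4: 6>1) and is removed.
For Player 2, C2 strictly dominates C3 on the remaining rows (a3: 9>8, a4: 6>0); eliminate C3.
Player 2's strategy C4 is strictly dominated by C2 (a3: 9>2, a4: 6>1) and is removed.
Among the remaining strategies, none is strictly dominated by another pure strategy of the same player, so the elimination stops.
Surviving strategies — Player 1: {a3, a4}; Player 2: {C2}.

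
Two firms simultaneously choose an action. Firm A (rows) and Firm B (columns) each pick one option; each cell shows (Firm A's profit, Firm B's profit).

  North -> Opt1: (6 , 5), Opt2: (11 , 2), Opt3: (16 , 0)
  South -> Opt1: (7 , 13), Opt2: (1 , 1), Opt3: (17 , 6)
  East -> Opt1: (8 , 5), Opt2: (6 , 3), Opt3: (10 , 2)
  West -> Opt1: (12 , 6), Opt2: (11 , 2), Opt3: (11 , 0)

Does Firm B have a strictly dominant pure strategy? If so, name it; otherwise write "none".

Opt1

Opt1 vs Opt2: North: 5>2, South: 13>1, East: 5>3, West: 6>2.
Opt1 vs Opt3: North: 5>0, South: 13>6, East: 5>2, West: 6>0.
Opt1 strictly beats every other strategy against every opponent action, so it is strictly dominant.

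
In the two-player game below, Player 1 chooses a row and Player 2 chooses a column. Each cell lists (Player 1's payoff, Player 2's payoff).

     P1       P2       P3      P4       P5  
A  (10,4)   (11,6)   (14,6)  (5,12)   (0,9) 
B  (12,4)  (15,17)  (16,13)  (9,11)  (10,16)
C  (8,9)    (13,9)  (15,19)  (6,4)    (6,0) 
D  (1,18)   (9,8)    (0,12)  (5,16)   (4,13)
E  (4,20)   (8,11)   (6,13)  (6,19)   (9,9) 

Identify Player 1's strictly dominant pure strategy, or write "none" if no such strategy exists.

B

B vs A: P1: 12>10, P2: 15>11, P3: 16>14, P4: 9>5, P5: 10>0.
B vs C: P1: 12>8, P2: 15>13, P3: 16>15, P4: 9>6, P5: 10>6.
B vs D: P1: 12>1, P2: 15>9, P3: 16>0, P4: 9>5, P5: 10>4.
B vs E: P1: 12>4, P2: 15>8, P3: 16>6, P4: 9>6, P5: 10>9.
B strictly beats every other strategy against every opponent action, so it is strictly dominant.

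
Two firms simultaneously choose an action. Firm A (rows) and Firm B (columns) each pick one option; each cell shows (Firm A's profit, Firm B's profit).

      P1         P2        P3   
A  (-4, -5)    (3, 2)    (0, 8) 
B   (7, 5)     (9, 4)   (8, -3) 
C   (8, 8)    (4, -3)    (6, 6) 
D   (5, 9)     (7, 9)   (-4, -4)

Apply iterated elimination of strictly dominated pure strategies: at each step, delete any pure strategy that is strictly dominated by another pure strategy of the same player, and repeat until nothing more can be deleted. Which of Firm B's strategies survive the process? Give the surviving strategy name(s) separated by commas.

For Firm A, B strictly dominates A on the remaining columns (P1: 7>-4, P2: 9>3, P3: 8>0); eliminate A.
For Firm A, B strictly dominates D on the remaining columns (P1: 7>5, P2: 9>7, P3: 8>-4); eliminate D.
For Firm B, P1 strictly dominates P2 on the remaining rows (B: 5>4, C: 8>-3); eliminate P2.
For Firm B, P1 strictly dominates P3 on the remaining rows (B: 5>-3, C: 8>6); eliminate P3.
For Firm A, C strictly dominates B on the remaining columns (P1: 8>7); eliminate B.
Among the remaining strategies, none is strictly dominated by another pure strategy of the same player, so the elimination stops.
Surviving strategies — Firm A: {C}; Firm B: {P1}.

P1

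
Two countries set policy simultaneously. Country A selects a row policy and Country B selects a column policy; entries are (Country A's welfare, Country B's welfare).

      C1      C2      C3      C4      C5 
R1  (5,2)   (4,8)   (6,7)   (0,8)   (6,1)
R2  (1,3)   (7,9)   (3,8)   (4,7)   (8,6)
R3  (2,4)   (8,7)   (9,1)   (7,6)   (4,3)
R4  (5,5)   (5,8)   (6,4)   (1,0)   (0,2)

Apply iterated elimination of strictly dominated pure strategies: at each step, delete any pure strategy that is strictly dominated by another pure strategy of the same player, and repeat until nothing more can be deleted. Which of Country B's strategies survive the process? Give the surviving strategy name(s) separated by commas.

C2

For Country B, C2 strictly dominates C1 on the remaining rows (R1: 8>2, R2: 9>3, R3: 7>4, R4: 8>5); eliminate C1.
Country A's strategy R4 is strictly dominated by R3 (C2: 8>5, C3: 9>6, C4: 7>1, C5: 4>0) and is removed.
For Country B, C2 strictly dominates C3 on the remaining rows (R1: 8>7, R2: 9>8, R3: 7>1); eliminate C3.
Row R1 is eliminated: R2 beats it against every remaining column (C2: 7>4, C4: 4>0, C5: 8>6).
Country B's strategy C4 is strictly dominated by C2 (R2: 9>7, R3: 7>6) and is removed.
Column C5 is eliminated: C2 beats it against every remaining row (R2: 9>6, R3: 7>3).
Country A's strategy R2 is strictly dominated by R3 (C2: 8>7) and is removed.
Among the remaining strategies, none is strictly dominated by another pure strategy of the same player, so the elimination stops.
Surviving strategies — Country A: {R3}; Country B: {C2}.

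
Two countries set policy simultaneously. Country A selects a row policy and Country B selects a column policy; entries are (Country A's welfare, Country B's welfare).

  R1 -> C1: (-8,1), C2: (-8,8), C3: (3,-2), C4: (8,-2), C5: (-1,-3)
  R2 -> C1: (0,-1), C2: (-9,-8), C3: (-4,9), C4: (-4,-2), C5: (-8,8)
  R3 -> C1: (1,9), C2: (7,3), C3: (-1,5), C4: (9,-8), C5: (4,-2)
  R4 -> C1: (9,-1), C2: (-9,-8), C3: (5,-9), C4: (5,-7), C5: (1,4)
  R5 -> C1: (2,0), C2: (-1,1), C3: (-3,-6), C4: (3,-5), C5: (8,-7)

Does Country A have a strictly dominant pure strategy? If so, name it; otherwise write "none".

none

R1 fails to dominate R2 at C1 (-8<0).
R2 fails to dominate R1 at C2 (-9<-8).
R3 fails to dominate R1 at C3 (-1<3).
R4 fails to dominate R1 at C2 (-9<-8).
R5 fails to dominate R1 at C3 (-3<3).
No single strategy dominates all the others.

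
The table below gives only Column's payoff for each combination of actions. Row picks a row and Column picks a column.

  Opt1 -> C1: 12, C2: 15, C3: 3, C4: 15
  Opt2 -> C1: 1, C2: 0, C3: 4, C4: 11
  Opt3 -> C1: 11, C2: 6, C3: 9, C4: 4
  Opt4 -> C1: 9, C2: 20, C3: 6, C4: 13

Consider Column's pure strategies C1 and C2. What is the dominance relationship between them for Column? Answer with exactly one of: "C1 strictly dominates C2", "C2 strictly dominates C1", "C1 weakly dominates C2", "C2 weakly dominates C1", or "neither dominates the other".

neither dominates the other

Compare C1 to C2 across every action of Row: Opt1: 12<15, Opt2: 1>0, Opt3: 11>6, Opt4: 9<20.
C1 does better at Opt2, Opt3 but worse at Opt1, Opt4; neither strategy dominates the other.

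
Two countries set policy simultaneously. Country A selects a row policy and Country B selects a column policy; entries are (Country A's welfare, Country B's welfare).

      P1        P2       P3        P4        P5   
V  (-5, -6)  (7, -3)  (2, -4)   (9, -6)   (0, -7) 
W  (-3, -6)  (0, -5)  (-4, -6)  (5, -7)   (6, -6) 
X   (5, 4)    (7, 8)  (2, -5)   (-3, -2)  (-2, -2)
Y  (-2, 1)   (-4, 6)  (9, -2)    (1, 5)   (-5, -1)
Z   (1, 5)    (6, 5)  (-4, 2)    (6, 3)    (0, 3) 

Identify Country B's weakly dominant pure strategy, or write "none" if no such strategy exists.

P2

P2 vs P1: V: -3>-6, W: -5>-6, X: 8>4, Y: 6>1, Z: 5=5.
P2 vs P3: V: -3>-4, W: -5>-6, X: 8>-5, Y: 6>-2, Z: 5>2.
P2 vs P4: V: -3>-6, W: -5>-7, X: 8>-2, Y: 6>5, Z: 5>3.
P2 vs P5: V: -3>-7, W: -5>-6, X: 8>-2, Y: 6>-1, Z: 5>3.
P2 is at least as good as every other strategy against every opponent action, so it is weakly dominant.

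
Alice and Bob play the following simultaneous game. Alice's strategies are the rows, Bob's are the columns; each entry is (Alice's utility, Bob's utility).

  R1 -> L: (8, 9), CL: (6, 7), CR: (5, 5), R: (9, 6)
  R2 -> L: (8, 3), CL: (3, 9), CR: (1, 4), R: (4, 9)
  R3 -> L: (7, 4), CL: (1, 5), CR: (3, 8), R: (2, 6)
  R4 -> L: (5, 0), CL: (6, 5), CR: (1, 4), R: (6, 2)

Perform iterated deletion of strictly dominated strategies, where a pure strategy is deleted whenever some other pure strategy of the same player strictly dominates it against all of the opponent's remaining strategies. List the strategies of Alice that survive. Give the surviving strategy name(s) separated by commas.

R1, R2, R4

Row R3 is eliminated: R1 beats it against every remaining column (L: 8>7, CL: 6>1, CR: 5>3, R: 9>2).
Bob's strategy CR is strictly dominated by CL (R1: 7>5, R2: 9>4, R4: 5>4) and is removed.
Among the remaining strategies, none is strictly dominated by another pure strategy of the same player, so the elimination stops.
Surviving strategies — Alice: {R1, R2, R4}; Bob: {L, CL, R}.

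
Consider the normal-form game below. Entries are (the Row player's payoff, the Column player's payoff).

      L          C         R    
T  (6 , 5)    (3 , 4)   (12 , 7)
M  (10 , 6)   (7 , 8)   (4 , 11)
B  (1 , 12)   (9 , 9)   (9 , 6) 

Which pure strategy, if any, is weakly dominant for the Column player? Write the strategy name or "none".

L fails to dominate C at M (6<8).
C fails to dominate L at T (4<5).
R fails to dominate L at B (6<12).
No single strategy dominates all the others.

none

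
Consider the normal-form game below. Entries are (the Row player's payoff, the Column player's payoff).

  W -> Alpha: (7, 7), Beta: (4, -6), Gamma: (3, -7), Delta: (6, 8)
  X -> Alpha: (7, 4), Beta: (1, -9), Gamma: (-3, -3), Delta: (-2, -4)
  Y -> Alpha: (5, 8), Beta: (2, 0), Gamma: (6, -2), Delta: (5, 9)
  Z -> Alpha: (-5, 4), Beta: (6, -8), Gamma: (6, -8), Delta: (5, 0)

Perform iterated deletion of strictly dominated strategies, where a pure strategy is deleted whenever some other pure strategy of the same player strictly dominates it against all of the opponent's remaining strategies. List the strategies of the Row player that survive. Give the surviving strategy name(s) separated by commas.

For the Column player, Alpha strictly dominates Beta on the remaining rows (W: 7>-6, X: 4>-9, Y: 8>0, Z: 4>-8); eliminate Beta.
For the Column player, Alpha strictly dominates Gamma on the remaining rows (W: 7>-7, X: 4>-3, Y: 8>-2, Z: 4>-8); eliminate Gamma.
Row Y is eliminated: W beats it against every remaining column (Alpha: 7>5, Delta: 6>5).
For the Row player, W strictly dominates Z on the remaining columns (Alpha: 7>-5, Delta: 6>5); eliminate Z.
Among the remaining strategies, none is strictly dominated by another pure strategy of the same player, so the elimination stops.
Surviving strategies — the Row player: {W, X}; the Column player: {Alpha, Delta}.

W, X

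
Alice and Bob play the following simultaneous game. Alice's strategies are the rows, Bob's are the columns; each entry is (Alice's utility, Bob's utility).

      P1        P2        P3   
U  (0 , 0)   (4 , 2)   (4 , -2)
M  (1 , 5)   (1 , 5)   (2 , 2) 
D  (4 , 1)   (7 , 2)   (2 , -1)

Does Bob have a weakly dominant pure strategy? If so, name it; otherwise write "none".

P2 vs P1: U: 2>0, M: 5=5, D: 2>1.
P2 vs P3: U: 2>-2, M: 5>2, D: 2>-1.
P2 is at least as good as every other strategy against every opponent action, so it is weakly dominant.

P2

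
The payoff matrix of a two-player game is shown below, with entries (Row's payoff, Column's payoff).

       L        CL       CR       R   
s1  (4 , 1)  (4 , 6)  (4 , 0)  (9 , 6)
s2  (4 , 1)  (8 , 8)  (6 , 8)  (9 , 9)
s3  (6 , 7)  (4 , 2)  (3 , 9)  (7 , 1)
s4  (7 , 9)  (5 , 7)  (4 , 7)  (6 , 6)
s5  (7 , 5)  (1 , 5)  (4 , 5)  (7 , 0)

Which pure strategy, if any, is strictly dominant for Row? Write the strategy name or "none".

none

s1 fails to dominate s2 at L (4=4).
s2 fails to dominate s1 at L (4=4).
s3 fails to dominate s1 at CL (4=4).
s4 fails to dominate s1 at CR (4=4).
s5 fails to dominate s1 at CL (1<4).
No single strategy dominates all the others.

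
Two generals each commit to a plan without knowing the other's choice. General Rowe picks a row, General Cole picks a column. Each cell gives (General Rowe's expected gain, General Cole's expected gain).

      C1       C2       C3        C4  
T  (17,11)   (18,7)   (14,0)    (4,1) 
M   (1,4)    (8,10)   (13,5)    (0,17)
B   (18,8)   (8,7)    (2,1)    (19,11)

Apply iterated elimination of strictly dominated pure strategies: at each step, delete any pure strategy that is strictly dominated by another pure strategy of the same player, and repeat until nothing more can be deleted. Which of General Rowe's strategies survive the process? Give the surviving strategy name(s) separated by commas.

For General Rowe, T strictly dominates M on the remaining columns (C1: 17>1, C2: 18>8, C3: 14>13, C4: 4>0); eliminate M.
General Cole's strategy C2 is strictly dominated by C1 (T: 11>7, B: 8>7) and is removed.
For General Cole, C1 strictly dominates C3 on the remaining rows (T: 11>0, B: 8>1); eliminate C3.
Row T is eliminated: B beats it against every remaining column (C1: 18>17, C4: 19>4).
For General Cole, C4 strictly dominates C1 on the remaining rows (B: 11>8); eliminate C1.
Among the remaining strategies, none is strictly dominated by another pure strategy of the same player, so the elimination stops.
Surviving strategies — General Rowe: {B}; General Cole: {C4}.

B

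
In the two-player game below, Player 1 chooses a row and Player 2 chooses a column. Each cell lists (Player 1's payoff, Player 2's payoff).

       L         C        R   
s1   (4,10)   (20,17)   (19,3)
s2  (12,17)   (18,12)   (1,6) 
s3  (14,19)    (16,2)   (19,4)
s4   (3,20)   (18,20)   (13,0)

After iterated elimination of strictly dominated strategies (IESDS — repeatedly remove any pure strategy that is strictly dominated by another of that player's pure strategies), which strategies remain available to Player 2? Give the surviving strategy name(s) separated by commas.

L, C

For Player 1, s1 strictly dominates s4 on the remaining columns (L: 4>3, C: 20>18, R: 19>13); eliminate s4.
Column R is eliminated: L beats it against every remaining row (s1: 10>3, s2: 17>6, s3: 19>4).
Among the remaining strategies, none is strictly dominated by another pure strategy of the same player, so the elimination stops.
Surviving strategies — Player 1: {s1, s2, s3}; Player 2: {L, C}.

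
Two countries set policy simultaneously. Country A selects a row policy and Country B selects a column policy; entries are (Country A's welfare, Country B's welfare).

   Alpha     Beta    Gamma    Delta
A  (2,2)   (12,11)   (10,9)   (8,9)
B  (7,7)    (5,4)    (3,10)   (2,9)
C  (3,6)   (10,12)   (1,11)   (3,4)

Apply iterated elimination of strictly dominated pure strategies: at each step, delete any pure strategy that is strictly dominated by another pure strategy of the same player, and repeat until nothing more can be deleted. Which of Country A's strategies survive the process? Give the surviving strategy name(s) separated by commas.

A

Column Alpha is eliminated: Gamma beats it against every remaining row (A: 9>2, B: 10>7, C: 11>6).
For Country A, A strictly dominates B on the remaining columns (Beta: 12>5, Gamma: 10>3, Delta: 8>2); eliminate B.
Row C is eliminated: A beats it against every remaining column (Beta: 12>10, Gamma: 10>1, Delta: 8>3).
For Country B, Beta strictly dominates Gamma on the remaining rows (A: 11>9); eliminate Gamma.
For Country B, Beta strictly dominates Delta on the remaining rows (A: 11>9); eliminate Delta.
Among the remaining strategies, none is strictly dominated by another pure strategy of the same player, so the elimination stops.
Surviving strategies — Country A: {A}; Country B: {Beta}.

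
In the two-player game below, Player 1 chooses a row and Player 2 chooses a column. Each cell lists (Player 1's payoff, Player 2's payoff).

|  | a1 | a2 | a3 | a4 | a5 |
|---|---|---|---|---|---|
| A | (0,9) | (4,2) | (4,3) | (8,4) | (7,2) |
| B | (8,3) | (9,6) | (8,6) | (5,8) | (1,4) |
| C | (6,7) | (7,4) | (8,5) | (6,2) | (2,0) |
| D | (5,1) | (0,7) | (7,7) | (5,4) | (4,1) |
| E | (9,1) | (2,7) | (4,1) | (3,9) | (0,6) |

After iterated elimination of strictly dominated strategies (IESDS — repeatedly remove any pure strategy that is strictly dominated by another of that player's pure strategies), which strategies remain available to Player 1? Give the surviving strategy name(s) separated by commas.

For Player 2, a4 strictly dominates a5 on the remaining rows (A: 4>2, B: 8>4, C: 2>0, D: 4>1, E: 9>6); eliminate a5.
Row D is eliminated: C beats it against every remaining column (a1: 6>5, a2: 7>0, a3: 8>7, a4: 6>5).
Among the remaining strategies, none is strictly dominated by another pure strategy of the same player, so the elimination stops.
Surviving strategies — Player 1: {A, B, C, E}; Player 2: {a1, a2, a3, a4}.

A, B, C, E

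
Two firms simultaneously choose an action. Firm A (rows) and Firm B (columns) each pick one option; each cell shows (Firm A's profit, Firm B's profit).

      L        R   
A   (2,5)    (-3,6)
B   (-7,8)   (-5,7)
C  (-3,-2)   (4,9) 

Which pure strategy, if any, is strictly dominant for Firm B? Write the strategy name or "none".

L fails to dominate R at A (5<6).
R fails to dominate L at B (7<8).
No single strategy dominates all the others.

none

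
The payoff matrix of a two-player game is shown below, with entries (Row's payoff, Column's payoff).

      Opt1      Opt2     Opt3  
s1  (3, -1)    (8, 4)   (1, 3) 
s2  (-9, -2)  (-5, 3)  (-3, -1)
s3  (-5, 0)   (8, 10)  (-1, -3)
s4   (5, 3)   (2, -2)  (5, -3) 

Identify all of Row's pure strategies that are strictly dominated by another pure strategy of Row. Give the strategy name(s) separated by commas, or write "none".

s1 is not dominated — it holds its own against s2 at Opt1 (3>-9); s3 at Opt1 (3>-5); s4 at Opt2 (8>2).
s2: dominated, since s1 does at least as well everywhere (Opt1: 3>-9, Opt2: 8>-5, Opt3: 1>-3).
s3: no other strategy beats it everywhere (s1 at Opt2 (8=8); s2 at Opt1 (-5>-9); s4 at Opt2 (8>2)).
Nothing dominates s4: s1 at Opt1 (5>3); s2 at Opt1 (5>-9); s3 at Opt1 (5>-5).

s2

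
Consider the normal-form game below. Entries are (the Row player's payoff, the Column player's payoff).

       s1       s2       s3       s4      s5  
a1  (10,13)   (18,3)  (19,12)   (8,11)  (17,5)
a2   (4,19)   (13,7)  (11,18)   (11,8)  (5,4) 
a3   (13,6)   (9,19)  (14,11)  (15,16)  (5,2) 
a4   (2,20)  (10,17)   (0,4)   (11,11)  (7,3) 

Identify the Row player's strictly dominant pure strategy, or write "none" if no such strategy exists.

none

a1 fails to dominate a2 at s4 (8<11).
a2 fails to dominate a1 at s1 (4<10).
a3 fails to dominate a1 at s2 (9<18).
a4 fails to dominate a1 at s1 (2<10).
No single strategy dominates all the others.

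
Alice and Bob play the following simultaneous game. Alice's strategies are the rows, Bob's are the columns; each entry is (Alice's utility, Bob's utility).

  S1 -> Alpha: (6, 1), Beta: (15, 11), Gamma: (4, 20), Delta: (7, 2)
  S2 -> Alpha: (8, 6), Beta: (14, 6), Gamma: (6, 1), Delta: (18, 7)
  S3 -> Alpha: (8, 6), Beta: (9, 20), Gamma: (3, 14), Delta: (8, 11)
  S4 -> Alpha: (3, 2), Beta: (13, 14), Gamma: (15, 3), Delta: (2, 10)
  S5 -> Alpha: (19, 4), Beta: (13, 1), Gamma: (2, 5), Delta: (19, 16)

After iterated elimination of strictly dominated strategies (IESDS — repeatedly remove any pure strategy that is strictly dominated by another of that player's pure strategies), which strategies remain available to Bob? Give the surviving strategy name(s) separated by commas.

Beta, Gamma, Delta

Column Alpha is eliminated: Delta beats it against every remaining row (S1: 2>1, S2: 7>6, S3: 11>6, S4: 10>2, S5: 16>4).
For Alice, S2 strictly dominates S3 on the remaining columns (Beta: 14>9, Gamma: 6>3, Delta: 18>8); eliminate S3.
Among the remaining strategies, none is strictly dominated by another pure strategy of the same player, so the elimination stops.
Surviving strategies — Alice: {S1, S2, S4, S5}; Bob: {Beta, Gamma, Delta}.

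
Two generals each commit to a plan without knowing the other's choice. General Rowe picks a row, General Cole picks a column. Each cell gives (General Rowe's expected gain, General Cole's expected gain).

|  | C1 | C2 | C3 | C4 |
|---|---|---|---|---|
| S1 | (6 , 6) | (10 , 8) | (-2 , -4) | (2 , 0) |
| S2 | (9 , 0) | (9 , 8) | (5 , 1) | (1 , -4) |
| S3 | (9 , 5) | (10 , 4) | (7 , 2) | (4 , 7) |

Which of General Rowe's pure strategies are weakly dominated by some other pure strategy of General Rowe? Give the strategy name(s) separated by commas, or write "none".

S1 is weakly dominated by S3 (C1: 9>6, C2: 10=10, C3: 7>-2, C4: 4>2).
S3 weakly dominates S2 — C1: 9=9, C2: 10>9, C3: 7>5, C4: 4>1.
S3: no other strategy beats it everywhere (S1 at C1 (9>6); S2 at C2 (10>9)).

S1, S2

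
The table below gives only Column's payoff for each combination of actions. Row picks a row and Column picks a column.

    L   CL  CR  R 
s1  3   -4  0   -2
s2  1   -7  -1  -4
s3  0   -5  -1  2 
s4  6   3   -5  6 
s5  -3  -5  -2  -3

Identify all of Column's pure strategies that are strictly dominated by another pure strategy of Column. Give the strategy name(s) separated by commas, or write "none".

CL

L: no other strategy beats it everywhere (CL at s1 (3>-4); CR at s1 (3>0); R at s1 (3>-2)).
L strictly dominates CL — s1: 3>-4, s2: 1>-7, s3: 0>-5, s4: 6>3, s5: -3>-5.
CR: no other strategy beats it everywhere (L at s5 (-2>-3); CL at s1 (0>-4); R at s1 (0>-2)).
R: no other strategy beats it everywhere (L at s3 (2>0); CL at s1 (-2>-4); CR at s3 (2>-1)).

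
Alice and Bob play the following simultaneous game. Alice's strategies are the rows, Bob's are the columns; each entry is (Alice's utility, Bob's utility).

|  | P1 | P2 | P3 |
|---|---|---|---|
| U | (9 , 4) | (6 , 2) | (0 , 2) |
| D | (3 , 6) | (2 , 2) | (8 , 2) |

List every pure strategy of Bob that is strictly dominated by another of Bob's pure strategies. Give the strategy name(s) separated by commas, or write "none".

P2, P3

P1: no other strategy beats it everywhere (P2 at U (4>2); P3 at U (4>2)).
P1 strictly dominates P2 — U: 4>2, D: 6>2.
P1 strictly dominates P3 — U: 4>2, D: 6>2.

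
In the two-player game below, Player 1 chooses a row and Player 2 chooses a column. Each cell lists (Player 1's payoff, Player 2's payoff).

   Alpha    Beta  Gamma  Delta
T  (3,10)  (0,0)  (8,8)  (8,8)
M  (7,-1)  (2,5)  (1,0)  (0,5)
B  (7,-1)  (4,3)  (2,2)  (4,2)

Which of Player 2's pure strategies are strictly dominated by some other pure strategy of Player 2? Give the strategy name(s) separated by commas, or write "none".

Alpha: no other strategy beats it everywhere (Beta at T (10>0); Gamma at T (10>8); Delta at T (10>8)).
Beta: no other strategy beats it everywhere (Alpha at M (5>-1); Gamma at M (5>0); Delta at M (5=5)).
Nothing dominates Gamma: Alpha at M (0>-1); Beta at T (8>0); Delta at T (8=8).
Delta is not dominated — it holds its own against Alpha at M (5>-1); Beta at T (8>0); Gamma at T (8=8).

none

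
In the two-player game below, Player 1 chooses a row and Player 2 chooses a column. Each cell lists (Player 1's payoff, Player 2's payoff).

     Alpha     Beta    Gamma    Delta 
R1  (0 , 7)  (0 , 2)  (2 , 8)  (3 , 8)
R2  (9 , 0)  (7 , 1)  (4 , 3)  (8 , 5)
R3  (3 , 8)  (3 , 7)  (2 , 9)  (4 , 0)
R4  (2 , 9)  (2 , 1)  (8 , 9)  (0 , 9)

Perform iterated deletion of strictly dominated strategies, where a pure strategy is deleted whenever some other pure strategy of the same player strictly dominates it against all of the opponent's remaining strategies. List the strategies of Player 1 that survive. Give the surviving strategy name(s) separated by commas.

Row R1 is eliminated: R2 beats it against every remaining column (Alpha: 9>0, Beta: 7>0, Gamma: 4>2, Delta: 8>3).
For Player 1, R2 strictly dominates R3 on the remaining columns (Alpha: 9>3, Beta: 7>3, Gamma: 4>2, Delta: 8>4); eliminate R3.
Column Beta is eliminated: Gamma beats it against every remaining row (R2: 3>1, R4: 9>1).
Among the remaining strategies, none is strictly dominated by another pure strategy of the same player, so the elimination stops.
Surviving strategies — Player 1: {R2, R4}; Player 2: {Alpha, Gamma, Delta}.

R2, R4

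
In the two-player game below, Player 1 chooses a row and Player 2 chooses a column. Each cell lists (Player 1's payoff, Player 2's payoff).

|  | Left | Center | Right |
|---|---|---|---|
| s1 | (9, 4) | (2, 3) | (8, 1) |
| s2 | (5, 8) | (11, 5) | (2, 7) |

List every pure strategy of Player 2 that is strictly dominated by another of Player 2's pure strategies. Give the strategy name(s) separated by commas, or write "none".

Nothing dominates Left: Center at s1 (4>3); Right at s1 (4>1).
Left strictly dominates Center — s1: 4>3, s2: 8>5.
Right: dominated, since Left does at least as well everywhere (s1: 4>1, s2: 8>7).

Center, Right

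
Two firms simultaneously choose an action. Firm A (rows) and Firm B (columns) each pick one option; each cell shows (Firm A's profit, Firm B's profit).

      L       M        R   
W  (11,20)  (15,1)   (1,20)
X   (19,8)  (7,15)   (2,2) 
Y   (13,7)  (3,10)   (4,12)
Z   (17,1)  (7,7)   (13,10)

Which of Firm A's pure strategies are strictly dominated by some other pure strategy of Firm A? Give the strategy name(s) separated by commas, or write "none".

W is not dominated — it holds its own against X at M (15>7); Y at M (15>3); Z at M (15>7).
X: no other strategy beats it everywhere (W at L (19>11); Y at L (19>13); Z at L (19>17)).
Z strictly dominates Y — L: 17>13, M: 7>3, R: 13>4.
Z: no other strategy beats it everywhere (W at L (17>11); X at M (7=7); Y at L (17>13)).

Y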